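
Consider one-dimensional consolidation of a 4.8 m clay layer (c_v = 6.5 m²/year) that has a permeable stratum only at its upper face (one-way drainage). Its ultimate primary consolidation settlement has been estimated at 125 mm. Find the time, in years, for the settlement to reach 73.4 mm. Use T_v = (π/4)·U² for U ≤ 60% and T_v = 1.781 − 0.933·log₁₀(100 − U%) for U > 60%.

t ≈ 0.96 years

Drainage path length: H_d = H = 4.8 m (single drainage).
U = S(t)/S_ult = 73.4/125 = 0.5872.
U ≤ 60%: T_v = (π/4)·U² = (π/4)×0.5872² = 0.27081.
t = T_v·H_d²/c_v = 0.27081×4.8²/6.5 = 0.9599 years.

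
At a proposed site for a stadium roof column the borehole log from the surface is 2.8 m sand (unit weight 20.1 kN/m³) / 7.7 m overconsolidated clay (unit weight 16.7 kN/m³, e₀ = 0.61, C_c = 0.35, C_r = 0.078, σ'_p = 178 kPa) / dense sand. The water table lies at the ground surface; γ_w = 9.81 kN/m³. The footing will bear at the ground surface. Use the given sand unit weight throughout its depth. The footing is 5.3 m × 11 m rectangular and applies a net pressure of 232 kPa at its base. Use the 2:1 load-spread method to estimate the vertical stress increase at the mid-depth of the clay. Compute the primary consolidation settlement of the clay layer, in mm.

Mid-depth of clay below the ground surface: z = 2.8 + 7.7/2 = 6.65 m.
Total vertical stress at mid-clay: σ_v = 20.1×2.8 + 16.7×3.85 = 120.58 kPa.
Pore pressure: u = 9.81×(6.65 − 0) = 65.237 kPa.
Initial effective stress: σ'_0 = σ_v − u = 120.58 − 65.237 = 55.343 kPa.
Stress increase at mid-clay by the 2:1 spreading method:
Δσ = qBL/((B+z)(L+z)) = 232×5.3×11/((5.3+6.65)(11+6.65)) = 64.127 kPa
Final effective stress: σ'_f = 55.343 + 64.127 = 119.47 kPa.
σ'_f = 119.47 ≤ σ'_p = 178 kPa, so the clay remains overconsolidated and only the recompression index applies:
S_c = C_r·H/(1+e₀)·log₁₀(σ'_f/σ'_0) = 0.078×7.7/1.61×log₁₀(119.47/55.343)
    = 0.37304 × 0.3342 = 0.1247 m

S_c ≈ 125 mm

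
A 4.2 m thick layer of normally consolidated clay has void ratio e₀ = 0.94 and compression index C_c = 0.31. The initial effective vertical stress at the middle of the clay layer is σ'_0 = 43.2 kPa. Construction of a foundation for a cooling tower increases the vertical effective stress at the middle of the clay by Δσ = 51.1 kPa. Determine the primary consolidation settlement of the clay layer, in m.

Final effective stress: σ'_f = σ'_0 + Δσ = 43.2 + 51.1 = 94.3 kPa.
Normally consolidated clay, so the full stress increment lies on the virgin compression line:
S_c = C_c·H/(1+e₀)·log₁₀(σ'_f/σ'_0) = 0.31×4.2/(1+0.94)×log₁₀(94.3/43.2)
    = 0.67113 × 0.33903 = 0.2275 m

S_c ≈ 0.228 m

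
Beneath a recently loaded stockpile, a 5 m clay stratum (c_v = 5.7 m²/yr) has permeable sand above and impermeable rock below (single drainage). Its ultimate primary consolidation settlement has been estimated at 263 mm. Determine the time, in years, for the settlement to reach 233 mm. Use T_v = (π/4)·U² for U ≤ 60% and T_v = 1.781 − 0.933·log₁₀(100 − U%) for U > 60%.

Drainage path length: H_d = H = 5 m (single drainage).
U = S(t)/S_ult = 233/263 = 0.8859.
U > 60%: T_v = 1.781 − 0.933·log₁₀(100 − 88.593) = 0.79466.
t = T_v·H_d²/c_v = 0.79466×5²/5.7 = 3.485 years.

t ≈ 3.49 years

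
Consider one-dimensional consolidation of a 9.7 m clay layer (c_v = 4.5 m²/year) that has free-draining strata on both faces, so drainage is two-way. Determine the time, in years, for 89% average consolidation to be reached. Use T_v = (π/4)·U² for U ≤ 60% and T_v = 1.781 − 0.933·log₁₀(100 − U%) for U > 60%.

t ≈ 4.23 years

Drainage path length: H_d = H/2 = 4.85 m (double drainage).
U > 60%: T_v = 1.781 − 0.933·log₁₀(100 − 89) = 0.80938.
t = T_v·H_d²/c_v = 0.80938×4.85²/4.5 = 4.231 years.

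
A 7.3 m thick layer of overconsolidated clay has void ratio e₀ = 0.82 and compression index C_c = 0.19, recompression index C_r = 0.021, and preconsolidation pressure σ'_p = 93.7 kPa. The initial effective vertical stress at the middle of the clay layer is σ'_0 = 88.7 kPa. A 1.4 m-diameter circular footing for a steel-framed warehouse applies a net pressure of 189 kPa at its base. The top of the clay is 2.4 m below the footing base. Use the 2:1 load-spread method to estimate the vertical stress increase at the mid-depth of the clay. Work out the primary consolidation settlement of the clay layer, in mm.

S_c ≈ 7.87 mm

Mid-depth of clay below the footing base: z = 2.4 + 7.3/2 = 6.05 m.
Stress increase at mid-clay by the 2:1 spreading method:
Δσ ≈ qD²/(D+z)² = 189×1.4²/(1.4+6.05)² = 6.6743 kPa
Final effective stress: σ'_f = 88.7 + 6.6743 = 95.374 kPa.
σ'_f = 95.374 > σ'_p = 93.7 kPa, so the stress path crosses the preconsolidation pressure — recompression up to σ'_p, then virgin compression beyond:
S_c = H/(1+e₀)·[C_r·log₁₀(σ'_p/σ'_0) + C_c·log₁₀(σ'_f/σ'_p)]
    = 7.3/1.82 × [0.021×log₁₀(93.7/88.7) + 0.19×log₁₀(95.374/93.7)]
    = 4.011 × [0.00050014 + 0.0014612] = 0.007867 m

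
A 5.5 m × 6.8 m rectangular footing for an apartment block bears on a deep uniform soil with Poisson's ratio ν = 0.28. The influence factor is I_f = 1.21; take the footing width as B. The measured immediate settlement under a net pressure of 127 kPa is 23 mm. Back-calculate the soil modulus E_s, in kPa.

E_s ≈ 33900 kPa

S_e = q·B·(1−ν²)/E_s · I_f  ⇒  E_s = q·B·(1−ν²)·I_f / S_e.
E_s = 127 × 5.5 × 0.9216 × 1.21 / 0.023 = 33870 kPa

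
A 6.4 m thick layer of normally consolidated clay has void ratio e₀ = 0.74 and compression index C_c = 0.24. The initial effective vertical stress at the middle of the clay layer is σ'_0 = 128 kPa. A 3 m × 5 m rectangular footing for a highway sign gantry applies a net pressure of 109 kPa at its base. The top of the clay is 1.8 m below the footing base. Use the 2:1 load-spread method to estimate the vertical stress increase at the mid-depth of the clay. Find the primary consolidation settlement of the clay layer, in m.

S_c ≈ 0.0568 m

Mid-depth of clay below the footing base: z = 1.8 + 6.4/2 = 5 m.
Stress increase at mid-clay by the 2:1 spreading method:
Δσ = qBL/((B+z)(L+z)) = 109×3×5/((3+5)(5+5)) = 20.438 kPa
Final effective stress: σ'_f = σ'_0 + Δσ = 128 + 20.438 = 148.44 kPa.
Normally consolidated clay, so the full stress increment lies on the virgin compression line:
S_c = C_c·H/(1+e₀)·log₁₀(σ'_f/σ'_0) = 0.24×6.4/(1+0.74)×log₁₀(148.44/128)
    = 0.88276 × 0.064341 = 0.0568 m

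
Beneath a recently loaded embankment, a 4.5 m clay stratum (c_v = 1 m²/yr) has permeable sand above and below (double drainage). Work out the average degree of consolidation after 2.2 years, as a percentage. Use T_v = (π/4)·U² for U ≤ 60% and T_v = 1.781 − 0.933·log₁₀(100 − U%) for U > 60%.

Drainage path length: H_d = H/2 = 2.25 m (double drainage).
T_v = c_v·t/H_d² = 1×2.2/2.25² = 0.43457.
T_v = 0.43457 corresponds to the U > 60% branch:
U = 1 − 10^((1.781 − T_v)/0.933)/100 = 0.7226

U ≈ 72.3 %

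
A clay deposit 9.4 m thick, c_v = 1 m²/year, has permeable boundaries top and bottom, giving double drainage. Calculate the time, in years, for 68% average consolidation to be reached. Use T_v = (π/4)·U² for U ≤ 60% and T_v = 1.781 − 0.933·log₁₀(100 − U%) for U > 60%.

Drainage path length: H_d = H/2 = 4.7 m (double drainage).
U > 60%: T_v = 1.781 − 0.933·log₁₀(100 − 68) = 0.3767.
t = T_v·H_d²/c_v = 0.3767×4.7²/1 = 8.321 years.

t ≈ 8.32 years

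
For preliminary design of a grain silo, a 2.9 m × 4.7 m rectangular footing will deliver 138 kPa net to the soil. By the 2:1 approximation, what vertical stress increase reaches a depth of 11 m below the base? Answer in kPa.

Δσ_z ≈ 8.62 kPa

By the 2:1 method the load spreads at 1 horizontal : 2 vertical, so at depth z the loaded area has grown by z in each plan dimension:
Δσ = qBL/((B+z)(L+z)) = 138×2.9×4.7/((2.9+11)(4.7+11)) = 8.6191 kPa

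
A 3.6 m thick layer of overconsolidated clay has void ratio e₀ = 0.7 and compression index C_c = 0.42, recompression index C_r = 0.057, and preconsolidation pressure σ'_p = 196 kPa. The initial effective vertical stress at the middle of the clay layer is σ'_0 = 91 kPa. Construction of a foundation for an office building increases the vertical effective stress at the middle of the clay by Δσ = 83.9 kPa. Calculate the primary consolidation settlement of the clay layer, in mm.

Final effective stress: σ'_f = 91 + 83.9 = 174.9 kPa.
σ'_f = 174.9 ≤ σ'_p = 196 kPa, so the clay remains overconsolidated and only the recompression index applies:
S_c = C_r·H/(1+e₀)·log₁₀(σ'_f/σ'_0) = 0.057×3.6/1.7×log₁₀(174.9/91)
    = 0.1207 × 0.28375 = 0.03425 m

S_c ≈ 34.2 mm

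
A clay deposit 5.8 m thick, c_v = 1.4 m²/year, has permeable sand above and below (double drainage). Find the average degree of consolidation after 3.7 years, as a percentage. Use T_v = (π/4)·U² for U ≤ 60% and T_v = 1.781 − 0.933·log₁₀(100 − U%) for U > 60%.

U ≈ 82.3 %

Drainage path length: H_d = H/2 = 2.9 m (double drainage).
T_v = c_v·t/H_d² = 1.4×3.7/2.9² = 0.61593.
T_v = 0.61593 corresponds to the U > 60% branch:
U = 1 − 10^((1.781 − T_v)/0.933)/100 = 0.8227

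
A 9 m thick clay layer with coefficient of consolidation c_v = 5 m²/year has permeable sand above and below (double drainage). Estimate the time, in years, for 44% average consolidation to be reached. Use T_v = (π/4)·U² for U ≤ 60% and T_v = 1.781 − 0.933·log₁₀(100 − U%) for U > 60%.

t ≈ 0.616 years

Drainage path length: H_d = H/2 = 4.5 m (double drainage).
U ≤ 60%: T_v = (π/4)·U² = (π/4)×0.44² = 0.15205.
t = T_v·H_d²/c_v = 0.15205×4.5²/5 = 0.6158 years.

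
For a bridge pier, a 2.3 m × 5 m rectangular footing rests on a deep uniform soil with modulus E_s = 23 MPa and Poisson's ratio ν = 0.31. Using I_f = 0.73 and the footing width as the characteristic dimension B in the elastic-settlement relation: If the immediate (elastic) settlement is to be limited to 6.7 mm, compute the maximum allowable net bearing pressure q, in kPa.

q ≈ 102 kPa

E_s = 23 MPa = 23000 kPa.
S_e = q·B·(1−ν²)/E_s · I_f  ⇒  q = S_e·E_s / (B·(1−ν²)·I_f).
q = 0.0067 × 23000 / (2.3 × 0.9039 × 0.73) = 101.5 kPa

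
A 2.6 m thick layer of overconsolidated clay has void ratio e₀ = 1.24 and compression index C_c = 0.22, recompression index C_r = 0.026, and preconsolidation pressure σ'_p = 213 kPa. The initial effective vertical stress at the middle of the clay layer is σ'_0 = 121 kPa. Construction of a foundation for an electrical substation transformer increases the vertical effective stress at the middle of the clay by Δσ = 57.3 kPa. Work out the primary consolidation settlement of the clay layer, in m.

Final effective stress: σ'_f = 121 + 57.3 = 178.3 kPa.
σ'_f = 178.3 ≤ σ'_p = 213 kPa, so the clay remains overconsolidated and only the recompression index applies:
S_c = C_r·H/(1+e₀)·log₁₀(σ'_f/σ'_0) = 0.026×2.6/2.24×log₁₀(178.3/121)
    = 0.030178 × 0.16837 = 0.005081 m

S_c ≈ 0.00508 m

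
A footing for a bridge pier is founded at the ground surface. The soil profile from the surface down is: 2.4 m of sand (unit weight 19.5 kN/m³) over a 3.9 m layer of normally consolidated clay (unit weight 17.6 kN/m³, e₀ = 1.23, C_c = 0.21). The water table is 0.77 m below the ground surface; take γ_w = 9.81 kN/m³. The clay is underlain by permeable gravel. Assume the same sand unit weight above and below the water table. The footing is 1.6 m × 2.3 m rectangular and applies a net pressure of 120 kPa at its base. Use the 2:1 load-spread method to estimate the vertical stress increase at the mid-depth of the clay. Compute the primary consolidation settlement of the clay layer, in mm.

Mid-depth of clay below the ground surface: z = 2.4 + 3.9/2 = 4.35 m.
Total vertical stress at mid-clay: σ_v = 19.5×2.4 + 17.6×1.95 = 81.12 kPa.
Pore pressure: u = 9.81×(4.35 − 0.77) = 35.12 kPa.
Initial effective stress: σ'_0 = σ_v − u = 81.12 − 35.12 = 46 kPa.
Stress increase at mid-clay by the 2:1 spreading method:
Δσ = qBL/((B+z)(L+z)) = 120×1.6×2.3/((1.6+4.35)(2.3+4.35)) = 11.161 kPa
Final effective stress: σ'_f = σ'_0 + Δσ = 46 + 11.161 = 57.161 kPa.
Normally consolidated clay, so the full stress increment lies on the virgin compression line:
S_c = C_c·H/(1+e₀)·log₁₀(σ'_f/σ'_0) = 0.21×3.9/(1+1.23)×log₁₀(57.161/46)
    = 0.36726 × 0.094342 = 0.03465 m

S_c ≈ 34.6 mm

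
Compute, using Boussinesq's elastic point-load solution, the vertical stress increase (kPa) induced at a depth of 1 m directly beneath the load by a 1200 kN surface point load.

Δσ_z ≈ 573 kPa

Boussinesq vertical stress below a point load on an elastic half-space:
Δσ_z = 3P/(2πz²) · [1 + (r/z)²]^(−5/2)
r/z = 0/1 = 0; [1+(r/z)²]^(−5/2) = 1.
Δσ_z = 3×1200/(2π×1²) × 1 = 572.96 × 1 = 573 kPa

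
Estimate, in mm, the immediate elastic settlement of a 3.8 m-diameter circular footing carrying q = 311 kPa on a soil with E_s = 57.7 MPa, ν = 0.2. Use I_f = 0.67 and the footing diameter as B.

S_e ≈ 13.2 mm

Immediate (elastic) settlement: S_e = q·B·(1−ν²)/E_s · I_f.
E_s = 57.7 MPa = 57700 kPa.
S_e = 311 × 3.8 × (1 − 0.2²) / 57700 × 0.67
    = 311 × 3.8 × 0.96 / 57700 × 0.67
    = 0.01317 m = 13.17 mm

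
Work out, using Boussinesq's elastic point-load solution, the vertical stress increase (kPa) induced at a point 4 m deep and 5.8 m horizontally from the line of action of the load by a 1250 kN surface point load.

Δσ_z ≈ 2.2 kPa

Boussinesq vertical stress below a point load on an elastic half-space:
Δσ_z = 3P/(2πz²) · [1 + (r/z)²]^(−5/2)
r/z = 5.8/4 = 1.45; [1+(r/z)²]^(−5/2) = 0.058982.
Δσ_z = 3×1250/(2π×4²) × 0.058982 = 37.302 × 0.058982 = 2.2 kPa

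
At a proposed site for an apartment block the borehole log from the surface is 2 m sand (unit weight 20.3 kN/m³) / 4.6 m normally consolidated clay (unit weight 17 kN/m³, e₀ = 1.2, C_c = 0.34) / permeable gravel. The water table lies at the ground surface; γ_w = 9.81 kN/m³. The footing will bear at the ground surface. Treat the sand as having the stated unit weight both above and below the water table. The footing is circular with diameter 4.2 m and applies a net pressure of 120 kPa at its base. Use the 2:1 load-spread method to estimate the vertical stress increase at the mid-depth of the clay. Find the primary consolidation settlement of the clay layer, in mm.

S_c ≈ 178 mm

Mid-depth of clay below the ground surface: z = 2 + 4.6/2 = 4.3 m.
Total vertical stress at mid-clay: σ_v = 20.3×2 + 17×2.3 = 79.7 kPa.
Pore pressure: u = 9.81×(4.3 − 0) = 42.183 kPa.
Initial effective stress: σ'_0 = σ_v − u = 79.7 − 42.183 = 37.517 kPa.
Stress increase at mid-clay by the 2:1 spreading method:
Δσ ≈ qD²/(D+z)² = 120×4.2²/(4.2+4.3)² = 29.298 kPa
Final effective stress: σ'_f = σ'_0 + Δσ = 37.517 + 29.298 = 66.815 kPa.
Normally consolidated clay, so the full stress increment lies on the virgin compression line:
S_c = C_c·H/(1+e₀)·log₁₀(σ'_f/σ'_0) = 0.34×4.6/(1+1.2)×log₁₀(66.815/37.517)
    = 0.71091 × 0.25065 = 0.1782 m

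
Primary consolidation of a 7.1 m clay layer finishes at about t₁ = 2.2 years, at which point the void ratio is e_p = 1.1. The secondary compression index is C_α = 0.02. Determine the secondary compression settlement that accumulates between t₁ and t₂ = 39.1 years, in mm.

Secondary compression: S_s = C_α·H/(1+e_p)·log₁₀(t₂/t₁)
S_s = 0.02×7.1/(1+1.1)×log₁₀(39.1/2.2)
    = 0.06762 × 1.25 = 0.08451 m

S_s ≈ 84.5 mm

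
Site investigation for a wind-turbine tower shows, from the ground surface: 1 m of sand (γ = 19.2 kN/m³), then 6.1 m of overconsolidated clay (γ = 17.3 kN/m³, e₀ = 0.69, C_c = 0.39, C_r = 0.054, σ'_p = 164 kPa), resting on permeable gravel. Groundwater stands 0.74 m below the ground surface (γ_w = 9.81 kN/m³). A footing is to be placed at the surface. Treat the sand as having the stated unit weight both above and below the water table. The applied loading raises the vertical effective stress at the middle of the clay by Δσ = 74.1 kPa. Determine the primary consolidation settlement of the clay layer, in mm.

S_c ≈ 89.4 mm

Mid-depth of clay below the ground surface: z = 1 + 6.1/2 = 4.05 m.
Total vertical stress at mid-clay: σ_v = 19.2×1 + 17.3×3.05 = 71.965 kPa.
Pore pressure: u = 9.81×(4.05 − 0.74) = 32.471 kPa.
Initial effective stress: σ'_0 = σ_v − u = 71.965 − 32.471 = 39.494 kPa.
Final effective stress: σ'_f = 39.494 + 74.1 = 113.59 kPa.
σ'_f = 113.59 ≤ σ'_p = 164 kPa, so the clay remains overconsolidated and only the recompression index applies:
S_c = C_r·H/(1+e₀)·log₁₀(σ'_f/σ'_0) = 0.054×6.1/1.69×log₁₀(113.59/39.494)
    = 0.19491 × 0.45881 = 0.08943 m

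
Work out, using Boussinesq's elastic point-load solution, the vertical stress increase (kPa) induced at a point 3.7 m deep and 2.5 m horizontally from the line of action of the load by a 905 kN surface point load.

Boussinesq vertical stress below a point load on an elastic half-space:
Δσ_z = 3P/(2πz²) · [1 + (r/z)²]^(−5/2)
r/z = 2.5/3.7 = 0.67568; [1+(r/z)²]^(−5/2) = 0.39057.
Δσ_z = 3×905/(2π×3.7²) × 0.39057 = 31.564 × 0.39057 = 12.33 kPa

Δσ_z ≈ 12.3 kPa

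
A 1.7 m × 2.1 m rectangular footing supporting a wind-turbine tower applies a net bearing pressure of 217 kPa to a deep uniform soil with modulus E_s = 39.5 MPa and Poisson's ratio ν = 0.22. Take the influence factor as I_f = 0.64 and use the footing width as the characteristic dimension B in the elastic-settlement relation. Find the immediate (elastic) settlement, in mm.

Immediate (elastic) settlement: S_e = q·B·(1−ν²)/E_s · I_f.
E_s = 39.5 MPa = 39500 kPa.
S_e = 217 × 1.7 × (1 − 0.22²) / 39500 × 0.64
    = 217 × 1.7 × 0.9516 / 39500 × 0.64
    = 0.005688 m = 5.688 mm

S_e ≈ 5.69 mm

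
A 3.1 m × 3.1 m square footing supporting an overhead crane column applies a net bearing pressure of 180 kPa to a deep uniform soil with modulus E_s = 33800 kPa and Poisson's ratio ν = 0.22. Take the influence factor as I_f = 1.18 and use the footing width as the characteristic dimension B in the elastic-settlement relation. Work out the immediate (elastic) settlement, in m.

S_e ≈ 0.0185 m

Immediate (elastic) settlement: S_e = q·B·(1−ν²)/E_s · I_f.
S_e = 180 × 3.1 × (1 − 0.22²) / 33800 × 1.18
    = 180 × 3.1 × 0.9516 / 33800 × 1.18
    = 0.01854 m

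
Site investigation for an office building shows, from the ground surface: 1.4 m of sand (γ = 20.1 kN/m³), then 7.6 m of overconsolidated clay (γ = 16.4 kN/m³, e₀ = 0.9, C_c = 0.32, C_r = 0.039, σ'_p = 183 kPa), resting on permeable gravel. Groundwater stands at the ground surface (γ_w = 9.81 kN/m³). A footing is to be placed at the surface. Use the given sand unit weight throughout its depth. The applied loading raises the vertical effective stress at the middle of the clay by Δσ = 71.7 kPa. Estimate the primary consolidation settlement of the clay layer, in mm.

Mid-depth of clay below the ground surface: z = 1.4 + 7.6/2 = 5.2 m.
Total vertical stress at mid-clay: σ_v = 20.1×1.4 + 16.4×3.8 = 90.46 kPa.
Pore pressure: u = 9.81×(5.2 − 0) = 51.012 kPa.
Initial effective stress: σ'_0 = σ_v − u = 90.46 − 51.012 = 39.448 kPa.
Final effective stress: σ'_f = 39.448 + 71.7 = 111.15 kPa.
σ'_f = 111.15 ≤ σ'_p = 183 kPa, so the clay remains overconsolidated and only the recompression index applies:
S_c = C_r·H/(1+e₀)·log₁₀(σ'_f/σ'_0) = 0.039×7.6/1.9×log₁₀(111.15/39.448)
    = 0.156 × 0.44988 = 0.07018 m

S_c ≈ 70.2 mm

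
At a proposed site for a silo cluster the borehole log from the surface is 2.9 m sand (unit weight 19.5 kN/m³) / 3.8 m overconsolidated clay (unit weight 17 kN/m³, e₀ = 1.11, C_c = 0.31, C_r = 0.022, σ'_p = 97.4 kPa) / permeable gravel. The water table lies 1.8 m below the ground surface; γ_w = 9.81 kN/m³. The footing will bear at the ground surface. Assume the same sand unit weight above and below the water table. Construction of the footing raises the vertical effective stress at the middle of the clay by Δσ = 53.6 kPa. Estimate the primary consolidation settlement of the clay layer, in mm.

Mid-depth of clay below the ground surface: z = 2.9 + 3.8/2 = 4.8 m.
Total vertical stress at mid-clay: σ_v = 19.5×2.9 + 17×1.9 = 88.85 kPa.
Pore pressure: u = 9.81×(4.8 − 1.8) = 29.43 kPa.
Initial effective stress: σ'_0 = σ_v − u = 88.85 − 29.43 = 59.42 kPa.
Final effective stress: σ'_f = 59.42 + 53.6 = 113.02 kPa.
σ'_f = 113.02 > σ'_p = 97.4 kPa, so the stress path crosses the preconsolidation pressure — recompression up to σ'_p, then virgin compression beyond:
S_c = H/(1+e₀)·[C_r·log₁₀(σ'_p/σ'_0) + C_c·log₁₀(σ'_f/σ'_p)]
    = 3.8/2.11 × [0.022×log₁₀(97.4/59.42) + 0.31×log₁₀(113.02/97.4)]
    = 1.8009 × [0.0047218 + 0.020025] = 0.04457 m

S_c ≈ 44.6 mm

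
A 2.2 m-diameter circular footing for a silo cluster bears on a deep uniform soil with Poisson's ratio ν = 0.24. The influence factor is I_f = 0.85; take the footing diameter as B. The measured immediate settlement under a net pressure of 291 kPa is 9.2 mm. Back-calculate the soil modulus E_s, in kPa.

E_s ≈ 55700 kPa

S_e = q·B·(1−ν²)/E_s · I_f  ⇒  E_s = q·B·(1−ν²)·I_f / S_e.
E_s = 291 × 2.2 × 0.9424 × 0.85 / 0.0092 = 55740 kPa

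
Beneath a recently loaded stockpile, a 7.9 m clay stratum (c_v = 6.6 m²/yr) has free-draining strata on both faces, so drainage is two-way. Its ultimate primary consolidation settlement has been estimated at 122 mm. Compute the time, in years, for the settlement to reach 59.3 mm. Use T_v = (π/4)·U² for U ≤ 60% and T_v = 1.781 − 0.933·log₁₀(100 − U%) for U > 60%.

Drainage path length: H_d = H/2 = 3.95 m (double drainage).
U = S(t)/S_ult = 59.3/122 = 0.4861.
U ≤ 60%: T_v = (π/4)·U² = (π/4)×0.48607² = 0.18556.
t = T_v·H_d²/c_v = 0.18556×3.95²/6.6 = 0.4387 years.

t ≈ 0.439 years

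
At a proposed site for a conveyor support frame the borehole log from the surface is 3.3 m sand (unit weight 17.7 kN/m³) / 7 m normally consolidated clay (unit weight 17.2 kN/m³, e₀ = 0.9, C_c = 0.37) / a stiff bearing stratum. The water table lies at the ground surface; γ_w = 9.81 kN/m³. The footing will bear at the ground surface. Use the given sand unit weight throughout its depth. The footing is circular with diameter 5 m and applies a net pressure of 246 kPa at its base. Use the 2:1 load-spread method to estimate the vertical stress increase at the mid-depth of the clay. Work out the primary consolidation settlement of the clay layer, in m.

Mid-depth of clay below the ground surface: z = 3.3 + 7/2 = 6.8 m.
Total vertical stress at mid-clay: σ_v = 17.7×3.3 + 17.2×3.5 = 118.61 kPa.
Pore pressure: u = 9.81×(6.8 − 0) = 66.708 kPa.
Initial effective stress: σ'_0 = σ_v − u = 118.61 − 66.708 = 51.902 kPa.
Stress increase at mid-clay by the 2:1 spreading method:
Δσ ≈ qD²/(D+z)² = 246×5²/(5+6.8)² = 44.168 kPa
Final effective stress: σ'_f = σ'_0 + Δσ = 51.902 + 44.168 = 96.07 kPa.
Normally consolidated clay, so the full stress increment lies on the virgin compression line:
S_c = C_c·H/(1+e₀)·log₁₀(σ'_f/σ'_0) = 0.37×7/(1+0.9)×log₁₀(96.07/51.902)
    = 1.3632 × 0.2674 = 0.3645 m

S_c ≈ 0.365 m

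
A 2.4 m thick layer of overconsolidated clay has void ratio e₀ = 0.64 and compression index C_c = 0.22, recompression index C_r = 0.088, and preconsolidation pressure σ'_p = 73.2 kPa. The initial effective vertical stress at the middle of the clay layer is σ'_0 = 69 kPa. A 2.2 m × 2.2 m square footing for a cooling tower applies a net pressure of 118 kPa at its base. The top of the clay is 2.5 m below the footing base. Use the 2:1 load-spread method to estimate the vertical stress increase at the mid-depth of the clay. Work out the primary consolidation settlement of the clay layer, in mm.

Mid-depth of clay below the footing base: z = 2.5 + 2.4/2 = 3.7 m.
Stress increase at mid-clay by the 2:1 spreading method:
Δσ = qBL/((B+z)(L+z)) = 118×2.2×2.2/((2.2+3.7)(2.2+3.7)) = 16.407 kPa
Final effective stress: σ'_f = 69 + 16.407 = 85.407 kPa.
σ'_f = 85.407 > σ'_p = 73.2 kPa, so the stress path crosses the preconsolidation pressure — recompression up to σ'_p, then virgin compression beyond:
S_c = H/(1+e₀)·[C_r·log₁₀(σ'_p/σ'_0) + C_c·log₁₀(σ'_f/σ'_p)]
    = 2.4/1.64 × [0.088×log₁₀(73.2/69) + 0.22×log₁₀(85.407/73.2)]
    = 1.4634 × [0.0022583 + 0.014736] = 0.02487 m

S_c ≈ 24.9 mm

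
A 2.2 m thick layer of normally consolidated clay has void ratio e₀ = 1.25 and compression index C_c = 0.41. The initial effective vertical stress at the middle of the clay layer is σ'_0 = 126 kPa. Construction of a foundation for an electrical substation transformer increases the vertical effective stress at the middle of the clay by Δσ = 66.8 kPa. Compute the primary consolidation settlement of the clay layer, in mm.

Final effective stress: σ'_f = σ'_0 + Δσ = 126 + 66.8 = 192.8 kPa.
Normally consolidated clay, so the full stress increment lies on the virgin compression line:
S_c = C_c·H/(1+e₀)·log₁₀(σ'_f/σ'_0) = 0.41×2.2/(1+1.25)×log₁₀(192.8/126)
    = 0.40089 × 0.18474 = 0.07406 m

S_c ≈ 74.1 mm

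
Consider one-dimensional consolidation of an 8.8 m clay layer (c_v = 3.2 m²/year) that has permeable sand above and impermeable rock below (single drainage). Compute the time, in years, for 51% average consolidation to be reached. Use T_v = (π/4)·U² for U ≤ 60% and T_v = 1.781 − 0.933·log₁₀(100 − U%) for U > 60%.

t ≈ 4.94 years

Drainage path length: H_d = H = 8.8 m (single drainage).
U ≤ 60%: T_v = (π/4)·U² = (π/4)×0.51² = 0.20428.
t = T_v·H_d²/c_v = 0.20428×8.8²/3.2 = 4.944 years.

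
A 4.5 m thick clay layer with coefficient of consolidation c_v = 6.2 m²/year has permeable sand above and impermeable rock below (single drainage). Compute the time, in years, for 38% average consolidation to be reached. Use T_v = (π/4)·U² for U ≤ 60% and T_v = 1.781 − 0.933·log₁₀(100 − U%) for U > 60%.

t ≈ 0.37 years

Drainage path length: H_d = H = 4.5 m (single drainage).
U ≤ 60%: T_v = (π/4)·U² = (π/4)×0.38² = 0.11341.
t = T_v·H_d²/c_v = 0.11341×4.5²/6.2 = 0.3704 years.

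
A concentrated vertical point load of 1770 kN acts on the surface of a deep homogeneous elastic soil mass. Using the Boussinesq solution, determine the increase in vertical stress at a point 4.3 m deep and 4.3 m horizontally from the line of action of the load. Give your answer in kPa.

Δσ_z ≈ 8.08 kPa

Boussinesq vertical stress below a point load on an elastic half-space:
Δσ_z = 3P/(2πz²) · [1 + (r/z)²]^(−5/2)
r/z = 4.3/4.3 = 1; [1+(r/z)²]^(−5/2) = 0.17678.
Δσ_z = 3×1770/(2π×4.3²) × 0.17678 = 45.706 × 0.17678 = 8.08 kPa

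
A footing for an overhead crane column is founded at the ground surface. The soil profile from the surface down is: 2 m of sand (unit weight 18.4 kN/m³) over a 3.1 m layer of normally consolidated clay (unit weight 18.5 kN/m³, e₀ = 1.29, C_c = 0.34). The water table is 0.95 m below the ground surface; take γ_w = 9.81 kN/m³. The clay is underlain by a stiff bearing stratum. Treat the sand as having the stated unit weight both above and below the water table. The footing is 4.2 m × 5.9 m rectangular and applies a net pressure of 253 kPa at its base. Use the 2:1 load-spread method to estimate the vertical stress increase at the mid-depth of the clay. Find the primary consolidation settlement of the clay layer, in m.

S_c ≈ 0.229 m

Mid-depth of clay below the ground surface: z = 2 + 3.1/2 = 3.55 m.
Total vertical stress at mid-clay: σ_v = 18.4×2 + 18.5×1.55 = 65.475 kPa.
Pore pressure: u = 9.81×(3.55 − 0.95) = 25.506 kPa.
Initial effective stress: σ'_0 = σ_v − u = 65.475 − 25.506 = 39.969 kPa.
Stress increase at mid-clay by the 2:1 spreading method:
Δσ = qBL/((B+z)(L+z)) = 253×4.2×5.9/((4.2+3.55)(5.9+3.55)) = 85.603 kPa
Final effective stress: σ'_f = σ'_0 + Δσ = 39.969 + 85.603 = 125.57 kPa.
Normally consolidated clay, so the full stress increment lies on the virgin compression line:
S_c = C_c·H/(1+e₀)·log₁₀(σ'_f/σ'_0) = 0.34×3.1/(1+1.29)×log₁₀(125.57/39.969)
    = 0.46026 × 0.49716 = 0.2288 m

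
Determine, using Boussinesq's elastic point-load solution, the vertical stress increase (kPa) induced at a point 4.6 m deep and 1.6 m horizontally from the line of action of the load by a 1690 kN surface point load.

Boussinesq vertical stress below a point load on an elastic half-space:
Δσ_z = 3P/(2πz²) · [1 + (r/z)²]^(−5/2)
r/z = 1.6/4.6 = 0.34783; [1+(r/z)²]^(−5/2) = 0.75163.
Δσ_z = 3×1690/(2π×4.6²) × 0.75163 = 38.134 × 0.75163 = 28.66 kPa

Δσ_z ≈ 28.7 kPa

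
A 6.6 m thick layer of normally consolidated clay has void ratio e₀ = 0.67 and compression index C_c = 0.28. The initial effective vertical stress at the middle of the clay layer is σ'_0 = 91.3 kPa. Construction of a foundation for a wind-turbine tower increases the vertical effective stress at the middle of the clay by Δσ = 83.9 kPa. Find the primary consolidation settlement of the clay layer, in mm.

S_c ≈ 313 mm

Final effective stress: σ'_f = σ'_0 + Δσ = 91.3 + 83.9 = 175.2 kPa.
Normally consolidated clay, so the full stress increment lies on the virgin compression line:
S_c = C_c·H/(1+e₀)·log₁₀(σ'_f/σ'_0) = 0.28×6.6/(1+0.67)×log₁₀(175.2/91.3)
    = 1.1066 × 0.28306 = 0.3132 m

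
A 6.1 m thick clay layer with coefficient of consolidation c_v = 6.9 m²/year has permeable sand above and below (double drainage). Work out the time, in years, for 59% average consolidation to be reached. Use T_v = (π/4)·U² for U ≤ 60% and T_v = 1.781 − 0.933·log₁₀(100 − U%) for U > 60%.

Drainage path length: H_d = H/2 = 3.05 m (double drainage).
U ≤ 60%: T_v = (π/4)·U² = (π/4)×0.59² = 0.2734.
t = T_v·H_d²/c_v = 0.2734×3.05²/6.9 = 0.3686 years.

t ≈ 0.369 years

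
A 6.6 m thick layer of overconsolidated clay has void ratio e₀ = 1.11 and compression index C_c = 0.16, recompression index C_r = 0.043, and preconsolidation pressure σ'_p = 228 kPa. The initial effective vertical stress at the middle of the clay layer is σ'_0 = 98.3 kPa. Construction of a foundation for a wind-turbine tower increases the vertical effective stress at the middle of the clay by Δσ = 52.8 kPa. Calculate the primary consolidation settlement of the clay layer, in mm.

Final effective stress: σ'_f = 98.3 + 52.8 = 151.1 kPa.
σ'_f = 151.1 ≤ σ'_p = 228 kPa, so the clay remains overconsolidated and only the recompression index applies:
S_c = C_r·H/(1+e₀)·log₁₀(σ'_f/σ'_0) = 0.043×6.6/2.11×log₁₀(151.1/98.3)
    = 0.1345 × 0.18671 = 0.02511 m

S_c ≈ 25.1 mm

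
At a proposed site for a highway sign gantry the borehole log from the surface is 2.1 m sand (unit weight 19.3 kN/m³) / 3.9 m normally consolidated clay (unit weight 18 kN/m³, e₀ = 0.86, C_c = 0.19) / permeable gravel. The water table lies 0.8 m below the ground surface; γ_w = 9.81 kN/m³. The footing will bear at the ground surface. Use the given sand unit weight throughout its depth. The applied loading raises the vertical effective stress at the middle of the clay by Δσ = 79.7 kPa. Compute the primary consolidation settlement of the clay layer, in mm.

Mid-depth of clay below the ground surface: z = 2.1 + 3.9/2 = 4.05 m.
Total vertical stress at mid-clay: σ_v = 19.3×2.1 + 18×1.95 = 75.63 kPa.
Pore pressure: u = 9.81×(4.05 − 0.8) = 31.883 kPa.
Initial effective stress: σ'_0 = σ_v − u = 75.63 − 31.883 = 43.747 kPa.
Final effective stress: σ'_f = σ'_0 + Δσ = 43.747 + 79.7 = 123.45 kPa.
Normally consolidated clay, so the full stress increment lies on the virgin compression line:
S_c = C_c·H/(1+e₀)·log₁₀(σ'_f/σ'_0) = 0.19×3.9/(1+0.86)×log₁₀(123.45/43.747)
    = 0.39839 × 0.45054 = 0.1795 m

S_c ≈ 179 mm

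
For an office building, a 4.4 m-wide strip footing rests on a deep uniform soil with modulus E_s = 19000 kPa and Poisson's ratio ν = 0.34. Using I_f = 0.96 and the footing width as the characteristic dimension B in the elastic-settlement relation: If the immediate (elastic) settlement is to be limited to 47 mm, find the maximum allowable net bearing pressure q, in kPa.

S_e = q·B·(1−ν²)/E_s · I_f  ⇒  q = S_e·E_s / (B·(1−ν²)·I_f).
q = 0.047 × 19000 / (4.4 × 0.8844 × 0.96) = 239 kPa

q ≈ 239 kPa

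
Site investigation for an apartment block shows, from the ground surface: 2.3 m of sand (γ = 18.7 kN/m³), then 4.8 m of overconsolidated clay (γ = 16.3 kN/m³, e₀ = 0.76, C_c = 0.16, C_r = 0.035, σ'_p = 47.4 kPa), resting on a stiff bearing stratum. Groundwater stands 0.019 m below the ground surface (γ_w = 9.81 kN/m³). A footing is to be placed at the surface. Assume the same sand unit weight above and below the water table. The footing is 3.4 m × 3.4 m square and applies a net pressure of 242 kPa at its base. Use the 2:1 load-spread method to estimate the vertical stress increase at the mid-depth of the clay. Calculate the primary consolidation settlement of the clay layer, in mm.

Mid-depth of clay below the ground surface: z = 2.3 + 4.8/2 = 4.7 m.
Total vertical stress at mid-clay: σ_v = 18.7×2.3 + 16.3×2.4 = 82.13 kPa.
Pore pressure: u = 9.81×(4.7 − 0.019) = 45.921 kPa.
Initial effective stress: σ'_0 = σ_v − u = 82.13 − 45.921 = 36.209 kPa.
Stress increase at mid-clay by the 2:1 spreading method:
Δσ = qBL/((B+z)(L+z)) = 242×3.4×3.4/((3.4+4.7)(3.4+4.7)) = 42.639 kPa
Final effective stress: σ'_f = 36.209 + 42.639 = 78.848 kPa.
σ'_f = 78.848 > σ'_p = 47.4 kPa, so the stress path crosses the preconsolidation pressure — recompression up to σ'_p, then virgin compression beyond:
S_c = H/(1+e₀)·[C_r·log₁₀(σ'_p/σ'_0) + C_c·log₁₀(σ'_f/σ'_p)]
    = 4.8/1.76 × [0.035×log₁₀(47.4/36.209) + 0.16×log₁₀(78.848/47.4)]
    = 2.7273 × [0.0040937 + 0.035362] = 0.1076 m

S_c ≈ 108 mm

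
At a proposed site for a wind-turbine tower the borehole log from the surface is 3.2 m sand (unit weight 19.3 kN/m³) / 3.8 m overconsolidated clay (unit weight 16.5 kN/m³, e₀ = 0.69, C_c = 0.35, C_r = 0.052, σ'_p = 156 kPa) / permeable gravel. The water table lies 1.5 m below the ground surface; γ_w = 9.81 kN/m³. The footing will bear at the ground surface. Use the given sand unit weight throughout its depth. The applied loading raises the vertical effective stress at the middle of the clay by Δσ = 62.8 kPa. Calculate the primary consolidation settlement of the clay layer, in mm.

S_c ≈ 37.3 mm

Mid-depth of clay below the ground surface: z = 3.2 + 3.8/2 = 5.1 m.
Total vertical stress at mid-clay: σ_v = 19.3×3.2 + 16.5×1.9 = 93.11 kPa.
Pore pressure: u = 9.81×(5.1 − 1.5) = 35.316 kPa.
Initial effective stress: σ'_0 = σ_v − u = 93.11 − 35.316 = 57.794 kPa.
Final effective stress: σ'_f = 57.794 + 62.8 = 120.59 kPa.
σ'_f = 120.59 ≤ σ'_p = 156 kPa, so the clay remains overconsolidated and only the recompression index applies:
S_c = C_r·H/(1+e₀)·log₁₀(σ'_f/σ'_0) = 0.052×3.8/1.69×log₁₀(120.59/57.794)
    = 0.11692 × 0.31943 = 0.03735 m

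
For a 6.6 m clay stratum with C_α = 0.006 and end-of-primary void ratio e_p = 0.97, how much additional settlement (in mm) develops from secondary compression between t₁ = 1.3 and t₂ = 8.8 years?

Secondary compression: S_s = C_α·H/(1+e_p)·log₁₀(t₂/t₁)
S_s = 0.006×6.6/(1+0.97)×log₁₀(8.8/1.3)
    = 0.0201 × 0.8305 = 0.0167 m

S_s ≈ 16.7 mm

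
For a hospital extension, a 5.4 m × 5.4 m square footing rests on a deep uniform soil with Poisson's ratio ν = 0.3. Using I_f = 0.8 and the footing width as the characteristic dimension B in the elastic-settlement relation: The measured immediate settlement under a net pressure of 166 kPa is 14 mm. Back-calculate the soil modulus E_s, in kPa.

S_e = q·B·(1−ν²)/E_s · I_f  ⇒  E_s = q·B·(1−ν²)·I_f / S_e.
E_s = 166 × 5.4 × 0.91 × 0.8 / 0.014 = 46610 kPa

E_s ≈ 46600 kPa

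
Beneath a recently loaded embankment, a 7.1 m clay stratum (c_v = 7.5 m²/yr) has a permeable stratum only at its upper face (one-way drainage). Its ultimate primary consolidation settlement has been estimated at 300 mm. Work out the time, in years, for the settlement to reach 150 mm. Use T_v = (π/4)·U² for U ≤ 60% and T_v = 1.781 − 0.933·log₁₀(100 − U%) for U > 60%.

Drainage path length: H_d = H = 7.1 m (single drainage).
U = S(t)/S_ult = 150/300 = 0.5.
U ≤ 60%: T_v = (π/4)·U² = (π/4)×0.5² = 0.19635.
t = T_v·H_d²/c_v = 0.19635×7.1²/7.5 = 1.32 years.

t ≈ 1.32 years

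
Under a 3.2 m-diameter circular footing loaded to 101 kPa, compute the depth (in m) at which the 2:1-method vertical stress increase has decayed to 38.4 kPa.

2:1 spreading — at depth z the loaded area has grown by z in each plan dimension:
qD²/(D+z)² = Δσ_z ⇒ z = D(√(q/Δσ_z) − 1) = 3.2×(√(101/38.4) − 1) = 1.99 m

z ≈ 1.99 m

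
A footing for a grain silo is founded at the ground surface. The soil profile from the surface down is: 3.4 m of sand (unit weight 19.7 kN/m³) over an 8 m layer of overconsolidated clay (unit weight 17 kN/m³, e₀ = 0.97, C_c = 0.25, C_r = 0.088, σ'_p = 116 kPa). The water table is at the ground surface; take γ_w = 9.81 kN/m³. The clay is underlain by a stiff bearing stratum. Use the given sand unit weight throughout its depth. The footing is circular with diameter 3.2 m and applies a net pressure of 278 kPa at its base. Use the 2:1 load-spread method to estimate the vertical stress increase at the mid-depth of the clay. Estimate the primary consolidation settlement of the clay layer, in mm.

S_c ≈ 52.9 mm

Mid-depth of clay below the ground surface: z = 3.4 + 8/2 = 7.4 m.
Total vertical stress at mid-clay: σ_v = 19.7×3.4 + 17×4 = 134.98 kPa.
Pore pressure: u = 9.81×(7.4 − 0) = 72.594 kPa.
Initial effective stress: σ'_0 = σ_v − u = 134.98 − 72.594 = 62.386 kPa.
Stress increase at mid-clay by the 2:1 spreading method:
Δσ ≈ qD²/(D+z)² = 278×3.2²/(3.2+7.4)² = 25.336 kPa
Final effective stress: σ'_f = 62.386 + 25.336 = 87.722 kPa.
σ'_f = 87.722 ≤ σ'_p = 116 kPa, so the clay remains overconsolidated and only the recompression index applies:
S_c = C_r·H/(1+e₀)·log₁₀(σ'_f/σ'_0) = 0.088×8/1.97×log₁₀(87.722/62.386)
    = 0.35736 × 0.14802 = 0.0529 m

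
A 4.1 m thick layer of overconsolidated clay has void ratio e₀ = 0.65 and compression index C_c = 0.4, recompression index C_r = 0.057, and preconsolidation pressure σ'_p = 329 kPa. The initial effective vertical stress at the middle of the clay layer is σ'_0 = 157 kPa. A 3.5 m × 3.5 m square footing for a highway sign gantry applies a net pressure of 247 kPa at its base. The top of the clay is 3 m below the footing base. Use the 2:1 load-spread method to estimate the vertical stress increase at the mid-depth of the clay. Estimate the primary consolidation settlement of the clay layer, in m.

S_c ≈ 0.0144 m

Mid-depth of clay below the footing base: z = 3 + 4.1/2 = 5.05 m.
Stress increase at mid-clay by the 2:1 spreading method:
Δσ = qBL/((B+z)(L+z)) = 247×3.5×3.5/((3.5+5.05)(3.5+5.05)) = 41.391 kPa
Final effective stress: σ'_f = 157 + 41.391 = 198.39 kPa.
σ'_f = 198.39 ≤ σ'_p = 329 kPa, so the clay remains overconsolidated and only the recompression index applies:
S_c = C_r·H/(1+e₀)·log₁₀(σ'_f/σ'_0) = 0.057×4.1/1.65×log₁₀(198.39/157)
    = 0.14163 × 0.10162 = 0.01439 m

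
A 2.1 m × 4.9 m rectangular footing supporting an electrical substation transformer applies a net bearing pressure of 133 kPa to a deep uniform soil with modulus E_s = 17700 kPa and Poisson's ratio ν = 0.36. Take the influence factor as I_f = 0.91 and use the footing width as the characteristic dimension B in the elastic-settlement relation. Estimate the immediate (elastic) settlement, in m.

Immediate (elastic) settlement: S_e = q·B·(1−ν²)/E_s · I_f.
S_e = 133 × 2.1 × (1 − 0.36²) / 17700 × 0.91
    = 133 × 2.1 × 0.8704 / 17700 × 0.91
    = 0.0125 m

S_e ≈ 0.0125 m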